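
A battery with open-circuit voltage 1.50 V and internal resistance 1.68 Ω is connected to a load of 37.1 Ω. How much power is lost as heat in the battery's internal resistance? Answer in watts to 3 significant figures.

Internal loss is I²r, with I set by the total series resistance r+R.
I = ε / (r + R) = 1.50 / (1.68 + 37.1) = 0.03868 A
P_int = I² r = (0.03868)² × 1.68 = 0.002513 W

0.00251 W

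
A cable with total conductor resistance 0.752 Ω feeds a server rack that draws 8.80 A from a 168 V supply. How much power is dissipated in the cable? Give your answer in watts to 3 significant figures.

Line loss is just I²R for the cable — we know both I and R_line directly.
The cable carries the full 8.80 A.
P_line = I² R_line = (8.800)² × 0.752 = 58.23 W

58.2 W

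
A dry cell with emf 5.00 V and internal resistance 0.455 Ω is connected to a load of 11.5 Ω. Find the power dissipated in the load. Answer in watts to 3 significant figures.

With r and R in series, I = ε/(r+R); the load dissipates I²R.
I = ε / (r + R) = 5.00 / (0.455 + 11.5) = 0.4182 A
P_load = I² R = (0.4182)² × 11.5 = 2.012 W

2.01 W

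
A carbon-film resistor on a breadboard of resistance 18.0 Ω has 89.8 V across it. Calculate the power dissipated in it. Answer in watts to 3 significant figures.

448 W

We know the drop across the element and its resistance — P = V²/R, one step.
P = (89.8 V)² / 18.0 Ω = 448.0 W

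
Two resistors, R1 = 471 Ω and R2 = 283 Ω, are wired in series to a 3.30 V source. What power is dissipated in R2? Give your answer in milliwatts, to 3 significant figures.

The current is common to all series resistors; compute it, then apply P = I²R for the target.
R_total = 471 + 283 = 754.0 Ω
I = V / R_total = 3.30 / 754.0 = 0.004377 A
P_R2 = I² × R2 = (0.004377)² × 283 = 0.005421 W

5.42 mW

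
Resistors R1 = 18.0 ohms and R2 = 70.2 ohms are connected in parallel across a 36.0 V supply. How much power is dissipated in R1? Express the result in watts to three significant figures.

72.0 W

R1 sits directly across the source, so P = V²/R with V = 36.0 V.
P_R1 = V² / R1 = (36.0)² / 18.0 Ω = 72.00 W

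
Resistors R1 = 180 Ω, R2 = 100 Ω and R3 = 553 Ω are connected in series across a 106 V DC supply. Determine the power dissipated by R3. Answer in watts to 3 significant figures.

8.95 W

In a series string the same current flows through every resistor — find that current, then P = I²R for the one we want.
R_total = 180 + 100 + 553 = 833.0 Ω
I = V / R_total = 106 / 833.0 = 0.1273 A
P_R3 = I² × R3 = (0.1273)² × 553 = 8.955 W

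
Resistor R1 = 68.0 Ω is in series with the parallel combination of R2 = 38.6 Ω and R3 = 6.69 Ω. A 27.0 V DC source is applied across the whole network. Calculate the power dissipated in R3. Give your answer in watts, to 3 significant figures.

0.652 W

Reduce the parallel pair to R_p first; the network is then a simple series string.
R_p = (38.6×6.69)/(38.6+6.69) = 5.702 Ω
R_total = 68.0 + 5.702 = 73.70 Ω
I = V / R_total = 27.0 / 73.70 = 0.3663 A
Voltage across the parallel pair: V_p = I × R_p = 0.3663 × 5.702 = 2.089 V
With V_p across R3, its power is V_p²/R3.
P_R3 = (2.089)² / 6.69 = 0.6522 W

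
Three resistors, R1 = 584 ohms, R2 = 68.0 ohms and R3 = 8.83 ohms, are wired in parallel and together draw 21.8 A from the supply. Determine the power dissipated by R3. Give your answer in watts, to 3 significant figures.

3200 W

We need the common branch voltage; get it from I_total × R_eq, then P = V²/R for the branch.
1/R_eq = 1/584 + 1/68.0 + 1/8.83 ⇒ R_eq = 7.712 Ω
V = I_total × R_eq = 21.80 × 7.712 = 168.1 V
P_R3 = V² / R3 = (168.1)² / 8.83 = 3201 W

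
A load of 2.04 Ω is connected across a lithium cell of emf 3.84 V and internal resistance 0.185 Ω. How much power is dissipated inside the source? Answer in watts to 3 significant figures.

r is in series with the load, so it carries the full circuit current — the loss in it is I²r.
I = ε / (r + R) = 3.84 / (0.185 + 2.04) = 1.726 A
P_int = I² r = (1.726)² × 0.185 = 0.5510 W

0.551 W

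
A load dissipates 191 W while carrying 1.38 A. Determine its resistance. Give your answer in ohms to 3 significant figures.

100 Ω

Rearranging the power relation for the two known quantities gives R = P / I².
R = 191 / (1.380)² = 100.3 Ω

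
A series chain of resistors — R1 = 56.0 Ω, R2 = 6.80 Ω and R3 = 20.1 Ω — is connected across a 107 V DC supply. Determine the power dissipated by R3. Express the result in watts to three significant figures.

Every series element carries the same I. Get I from the total resistance, then P = I² × R3.
R_total = 56.0 + 6.80 + 20.1 = 82.90 Ω
I = V / R_total = 107 / 82.90 = 1.291 A
P_R3 = I² × R3 = (1.291)² × 20.1 = 33.49 W

33.5 W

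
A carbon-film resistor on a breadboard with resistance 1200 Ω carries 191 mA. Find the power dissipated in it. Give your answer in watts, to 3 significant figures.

Knowing I and R, the power is just I²R — no need to find V first.
P = (0.1910 A)² × 1200 Ω = 43.78 W

43.8 W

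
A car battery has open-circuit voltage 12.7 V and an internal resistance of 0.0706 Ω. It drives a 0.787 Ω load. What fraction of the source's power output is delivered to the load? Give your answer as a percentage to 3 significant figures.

Efficiency is P_load / P_total. With a series r and R sharing the same I, P = I²R for each, so η = R/(R+r).
η = R / (R + r) = 0.787 / (0.787 + 0.0706) = 0.9177

91.8 %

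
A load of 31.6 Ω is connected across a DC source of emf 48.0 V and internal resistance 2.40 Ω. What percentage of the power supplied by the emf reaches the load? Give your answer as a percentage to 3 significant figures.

η = P_load/(P_load+P_int) = I²R/(I²R+I²r) = R/(R+r) — the I² cancels for series elements.
η = R / (R + r) = 31.6 / (31.6 + 2.40) = 0.9294

92.9 %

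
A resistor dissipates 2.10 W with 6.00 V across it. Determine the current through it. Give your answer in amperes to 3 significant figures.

0.350 A

The two known quantities fix the third via I = P / V.
I = 2.10 / 6.00 = 0.3500 A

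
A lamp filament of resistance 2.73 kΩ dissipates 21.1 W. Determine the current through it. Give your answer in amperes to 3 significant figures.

0.0879 A

From P = V I = I²R = V²/R, with the two given quantities we get I = √(P / R).
I = √(21.1 / 2730) = 0.08791 A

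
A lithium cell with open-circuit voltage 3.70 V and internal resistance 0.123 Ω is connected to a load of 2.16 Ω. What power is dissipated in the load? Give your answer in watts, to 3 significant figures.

The internal resistance and the load are in series, so the same I flows through both; get I from ε/(r+R), then I²R for the load.
I = ε / (r + R) = 3.70 / (0.123 + 2.16) = 1.621 A
P_load = I² R = (1.621)² × 2.16 = 5.673 W

5.67 W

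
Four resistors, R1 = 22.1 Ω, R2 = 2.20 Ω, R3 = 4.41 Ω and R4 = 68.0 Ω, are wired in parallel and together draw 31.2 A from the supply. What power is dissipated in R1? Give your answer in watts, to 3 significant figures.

We need the common branch voltage; get it from I_total × R_eq, then P = V²/R for the branch.
1/R_eq = 1/22.1 + 1/2.20 + 1/4.41 + 1/68.0 ⇒ R_eq = 1.349 Ω
V = I_total × R_eq = 31.20 × 1.349 = 42.09 V
P_R1 = V² / R1 = (42.09)² / 22.1 = 80.16 W

80.2 W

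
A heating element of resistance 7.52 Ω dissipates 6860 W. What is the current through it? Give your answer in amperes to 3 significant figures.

Inverting the appropriate power form: I = √(P / R).
I = √(6860 / 7.52) = 30.20 A

30.2 A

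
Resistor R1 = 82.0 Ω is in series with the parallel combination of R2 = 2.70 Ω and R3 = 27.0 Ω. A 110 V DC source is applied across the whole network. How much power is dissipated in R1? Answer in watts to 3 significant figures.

First combine the parallel branches into one equivalent R_p, then R1 + R_p is a series pair.
R_p = (2.70×27.0)/(2.70+27.0) = 2.455 Ω
R_total = 82.0 + 2.455 = 84.45 Ω
I = V / R_total = 110 / 84.45 = 1.302 A
All the current flows through R1; use P = I²R.
P_R1 = (1.302)² × 82.0 = 139.1 W

139 W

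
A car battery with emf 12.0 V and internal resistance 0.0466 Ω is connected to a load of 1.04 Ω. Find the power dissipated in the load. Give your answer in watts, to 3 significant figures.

127 W

The internal resistance and the load are in series, so the same I flows through both; get I from ε/(r+R), then I²R for the load.
I = ε / (r + R) = 12.0 / (0.0466 + 1.04) = 11.04 A
P_load = I² R = (11.04)² × 1.04 = 126.8 W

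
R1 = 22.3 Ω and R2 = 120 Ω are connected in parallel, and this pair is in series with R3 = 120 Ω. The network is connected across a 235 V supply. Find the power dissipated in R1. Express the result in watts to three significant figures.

Combine R1 and R2 into their parallel equivalent first, reducing the network to two series resistors.
R_p = (22.3×120)/(22.3+120) = 18.81 Ω
R_total = R_p + 120 = 18.81 + 120 = 138.8 Ω
I = V / R_total = 235 / 138.8 = 1.693 A
Voltage across the parallel pair: V_p = I × R_p = 1.693 × 18.81 = 31.84 V
R1 has V_p across it, so P = V_p²/R1.
P_R1 = (31.84)² / 22.3 = 45.45 W

45.5 W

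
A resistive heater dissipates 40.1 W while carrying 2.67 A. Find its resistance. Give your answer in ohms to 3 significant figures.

5.62 Ω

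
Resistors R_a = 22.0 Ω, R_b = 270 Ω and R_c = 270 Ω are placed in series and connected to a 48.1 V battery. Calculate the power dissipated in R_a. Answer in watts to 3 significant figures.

0.161 W

The current is common to all series resistors; compute it, then apply P = I²R for the target.
R_total = 22.0 + 270 + 270 = 562.0 Ω
I = V / R_total = 48.1 / 562.0 = 0.08559 A
P_R_a = I² × R_a = (0.08559)² × 22.0 = 0.1612 W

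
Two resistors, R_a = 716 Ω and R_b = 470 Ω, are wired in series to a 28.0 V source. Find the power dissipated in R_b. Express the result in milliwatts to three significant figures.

Series elements share the same current, so find I first, then use P = I²R.
R_total = 716 + 470 = 1186 Ω
I = V / R_total = 28.0 / 1186 = 0.02361 A
P_R_b = I² × R_b = (0.02361)² × 470 = 0.2620 W

262 mW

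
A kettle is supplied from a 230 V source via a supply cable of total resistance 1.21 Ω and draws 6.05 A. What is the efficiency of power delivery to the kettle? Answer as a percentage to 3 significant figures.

The supply cable carries the full 6.05 A.
P_line = I² R_line = (6.050)² × 1.21 = 44.29 W
P_source = V I = 230 × 6.050 = 1392 W; P_load = 1347 W
η = P_load / P_source = 1347 / 1392 = 0.9682

96.8 %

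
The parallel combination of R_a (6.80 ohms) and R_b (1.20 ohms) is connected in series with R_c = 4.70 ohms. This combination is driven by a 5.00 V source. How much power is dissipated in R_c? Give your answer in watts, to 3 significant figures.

Combine R_a and R_b into their parallel equivalent first, reducing the network to two series resistors.
R_p = (6.80×1.20)/(6.80+1.20) = 1.020 Ω
R_total = R_p + 4.70 = 1.020 + 4.70 = 5.720 Ω
I = V / R_total = 5.00 / 5.720 = 0.8741 A
R_c carries the full series current, so P = I²R.
P_R_c = (0.8741)² × 4.70 = 3.591 W

3.59 W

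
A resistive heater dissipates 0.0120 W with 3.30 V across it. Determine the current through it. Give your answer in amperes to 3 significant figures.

Rearranging the power relation for the two known quantities gives I = P / V.
I = 0.0120 / 3.30 = 0.003636 A

0.00364 A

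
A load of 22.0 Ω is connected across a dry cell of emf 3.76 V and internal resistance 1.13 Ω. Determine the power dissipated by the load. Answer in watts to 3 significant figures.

0.581 W

Load and internal resistance form a series loop — compute the loop current, then the load power via I²R.
I = ε / (r + R) = 3.76 / (1.13 + 22.0) = 0.1626 A
P_load = I² R = (0.1626)² × 22.0 = 0.5814 W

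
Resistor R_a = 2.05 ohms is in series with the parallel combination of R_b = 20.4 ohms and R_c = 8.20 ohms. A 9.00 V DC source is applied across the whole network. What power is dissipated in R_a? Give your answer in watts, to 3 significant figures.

First combine the parallel branches into one equivalent R_p, then R_a + R_p is a series pair.
R_p = (20.4×8.20)/(20.4+8.20) = 5.849 Ω
R_total = 2.05 + 5.849 = 7.899 Ω
I = V / R_total = 9.00 / 7.899 = 1.139 A
R_a is in the main series path, so its power is I²R_a.
P_R_a = (1.139)² × 2.05 = 2.661 W

2.66 W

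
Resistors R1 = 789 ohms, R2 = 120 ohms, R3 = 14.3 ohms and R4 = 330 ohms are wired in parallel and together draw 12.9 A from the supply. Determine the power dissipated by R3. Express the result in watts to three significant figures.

Parallel branches share V, not I — compute V via R_eq, then use V²/R for the target branch.
1/R_eq = 1/789 + 1/120 + 1/14.3 + 1/330 ⇒ R_eq = 12.11 Ω
V = I_total × R_eq = 12.90 × 12.11 = 156.2 V
P_R3 = V² / R3 = (156.2)² / 14.3 = 1707 W

1710 W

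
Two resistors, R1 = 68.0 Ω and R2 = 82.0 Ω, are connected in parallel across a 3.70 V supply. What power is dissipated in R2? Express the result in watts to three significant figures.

0.167 W

The supply voltage appears across each parallel branch — just use P = V²/R2.
P_R2 = V² / R2 = (3.70)² / 82.0 Ω = 0.1670 W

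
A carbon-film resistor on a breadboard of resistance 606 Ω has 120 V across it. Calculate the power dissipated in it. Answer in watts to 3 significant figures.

23.8 W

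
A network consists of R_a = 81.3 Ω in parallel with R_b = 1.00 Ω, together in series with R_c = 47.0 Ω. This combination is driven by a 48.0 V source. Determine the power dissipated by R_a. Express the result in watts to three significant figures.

First find R_p for the parallel pair, then treat R_p + R_c as a series loop.
R_p = (81.3×1.00)/(81.3+1.00) = 0.9878 Ω
R_total = R_p + 47.0 = 0.9878 + 47.0 = 47.99 Ω
I = V / R_total = 48.0 / 47.99 = 1.000 A
Voltage across the parallel pair: V_p = I × R_p = 1.000 × 0.9878 = 0.9881 V
R_a has V_p across it, so P = V_p²/R_a.
P_R_a = (0.9881)² / 81.3 = 0.01201 W

0.0120 W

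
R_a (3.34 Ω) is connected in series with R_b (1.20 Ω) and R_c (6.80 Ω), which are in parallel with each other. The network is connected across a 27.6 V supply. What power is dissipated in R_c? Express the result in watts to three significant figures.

6.13 W

Reduce the parallel pair to R_p first; the network is then a simple series string.
R_p = (1.20×6.80)/(1.20+6.80) = 1.020 Ω
R_total = 3.34 + 1.020 = 4.360 Ω
I = V / R_total = 27.6 / 4.360 = 6.330 A
Voltage across the parallel pair: V_p = I × R_p = 6.330 × 1.020 = 6.457 V
R_c sees V_p directly, so P = V_p² / R_c.
P_R_c = (6.457)² / 6.80 = 6.131 W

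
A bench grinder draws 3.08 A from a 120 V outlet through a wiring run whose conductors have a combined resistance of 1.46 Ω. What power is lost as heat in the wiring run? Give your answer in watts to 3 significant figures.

Line loss is just I²R for the cable — we know both I and R_line directly.
The wiring run carries the full 3.08 A.
P_line = I² R_line = (3.080)² × 1.46 = 13.85 W

13.9 W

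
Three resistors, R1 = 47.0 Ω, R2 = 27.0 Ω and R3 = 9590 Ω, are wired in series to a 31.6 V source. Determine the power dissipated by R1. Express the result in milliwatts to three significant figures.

Since the resistors are in series they all carry the loop current I = V/R_total; the power in any one is I²R.
R_total = 47.0 + 27.0 + 9590 = 9664 Ω
I = V / R_total = 31.6 / 9664 = 0.003270 A
P_R1 = I² × R1 = (0.003270)² × 47.0 = 0.0005025 W

0.503 mW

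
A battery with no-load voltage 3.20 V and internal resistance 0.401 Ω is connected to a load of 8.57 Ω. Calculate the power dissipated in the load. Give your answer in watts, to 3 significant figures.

With r and R in series, I = ε/(r+R); the load dissipates I²R.
I = ε / (r + R) = 3.20 / (0.401 + 8.57) = 0.3567 A
P_load = I² R = (0.3567)² × 8.57 = 1.090 W

1.09 W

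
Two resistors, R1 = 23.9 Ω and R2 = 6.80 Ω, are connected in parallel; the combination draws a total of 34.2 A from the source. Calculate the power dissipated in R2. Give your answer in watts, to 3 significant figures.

4820 W

We need the common branch voltage; get it from I_total × R_eq, then P = V²/R for the branch.
1/R_eq = 1/23.9 + 1/6.80 ⇒ R_eq = 5.294 Ω
V = I_total × R_eq = 34.20 × 5.294 = 181.0 V
P_R2 = V² / R2 = (181.0)² / 6.80 = 4820 W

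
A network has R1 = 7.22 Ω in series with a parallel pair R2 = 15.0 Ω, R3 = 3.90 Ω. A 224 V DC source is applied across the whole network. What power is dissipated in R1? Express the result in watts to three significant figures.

First combine the parallel branches into one equivalent R_p, then R1 + R_p is a series pair.
R_p = (15.0×3.90)/(15.0+3.90) = 3.095 Ω
R_total = 7.22 + 3.095 = 10.32 Ω
I = V / R_total = 224 / 10.32 = 21.72 A
The full supply current passes through R1: P = I²R.
P_R1 = (21.72)² × 7.22 = 3405 W

3400 W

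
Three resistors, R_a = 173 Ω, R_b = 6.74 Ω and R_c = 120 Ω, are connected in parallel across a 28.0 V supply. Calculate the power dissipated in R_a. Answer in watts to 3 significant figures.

Parallel branches share the same voltage; P = V²/R gives the branch power in one step.
P_R_a = V² / R_a = (28.0)² / 173 Ω = 4.532 W

4.53 W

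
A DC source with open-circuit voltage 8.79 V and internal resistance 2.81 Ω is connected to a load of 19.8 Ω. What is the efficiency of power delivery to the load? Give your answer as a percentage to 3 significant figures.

Both r and R carry the same current, so the power split is just the resistance split: η = R/(R+r).
η = R / (R + r) = 19.8 / (19.8 + 2.81) = 0.8757

87.6 %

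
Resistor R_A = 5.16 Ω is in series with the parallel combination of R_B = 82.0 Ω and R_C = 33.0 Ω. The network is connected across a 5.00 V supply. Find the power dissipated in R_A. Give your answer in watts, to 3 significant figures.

0.157 W

Collapse R_B‖R_C to a single equivalent, reducing the network to two series elements.
R_p = (82.0×33.0)/(82.0+33.0) = 23.53 Ω
R_total = 5.16 + 23.53 = 28.69 Ω
I = V / R_total = 5.00 / 28.69 = 0.1743 A
The full supply current passes through R_A: P = I²R.
P_R_A = (0.1743)² × 5.16 = 0.1567 W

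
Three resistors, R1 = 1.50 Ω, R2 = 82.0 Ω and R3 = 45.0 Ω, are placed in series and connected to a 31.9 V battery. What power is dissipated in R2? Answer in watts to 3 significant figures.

5.05 W

Since the resistors are in series they all carry the loop current I = V/R_total; the power in any one is I²R.
R_total = 1.50 + 82.0 + 45.0 = 128.5 Ω
I = V / R_total = 31.9 / 128.5 = 0.2482 A
P_R2 = I² × R2 = (0.2482)² × 82.0 = 5.053 W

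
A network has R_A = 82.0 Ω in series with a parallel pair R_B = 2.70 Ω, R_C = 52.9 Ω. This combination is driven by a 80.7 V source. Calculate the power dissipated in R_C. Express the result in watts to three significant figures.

Collapse R_B‖R_C to a single equivalent, reducing the network to two series elements.
R_p = (2.70×52.9)/(2.70+52.9) = 2.569 Ω
R_total = 82.0 + 2.569 = 84.57 Ω
I = V / R_total = 80.7 / 84.57 = 0.9543 A
Voltage across the parallel pair: V_p = I × R_p = 0.9543 × 2.569 = 2.451 V
R_C is across V_p, so use P = V²/R for that branch.
P_R_C = (2.451)² / 52.9 = 0.1136 W

0.114 W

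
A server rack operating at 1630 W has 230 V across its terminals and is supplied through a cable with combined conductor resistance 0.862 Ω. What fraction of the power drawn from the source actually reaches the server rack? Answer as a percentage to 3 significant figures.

97.4 %

I = P / V = 1630 / 230 = 7.087 A through the cable.
P_line = I² R_line = (7.087)² × 0.862 = 43.29 W
P_source = P_load + P_line = 1630 + 43.29 = 1673 W
η = P_load / P_source = 1630 / 1673 = 0.9741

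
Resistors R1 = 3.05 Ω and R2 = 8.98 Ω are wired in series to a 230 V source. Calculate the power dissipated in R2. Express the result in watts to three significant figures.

3280 W

Series elements share the same current, so find I first, then use P = I²R.
R_total = 3.05 + 8.98 = 12.03 Ω
I = V / R_total = 230 / 12.03 = 19.12 A
P_R2 = I² × R2 = (19.12)² × 8.98 = 3282 W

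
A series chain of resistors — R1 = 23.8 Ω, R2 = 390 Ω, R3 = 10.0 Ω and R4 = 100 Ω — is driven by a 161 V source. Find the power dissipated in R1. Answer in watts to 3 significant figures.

2.25 W

Series elements share the same current, so find I first, then use P = I²R.
R_total = 23.8 + 390 + 10.0 + 100 = 523.8 Ω
I = V / R_total = 161 / 523.8 = 0.3074 A
P_R1 = I² × R1 = (0.3074)² × 23.8 = 2.249 W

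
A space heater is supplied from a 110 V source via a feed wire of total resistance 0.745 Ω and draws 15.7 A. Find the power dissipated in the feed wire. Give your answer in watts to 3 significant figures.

Line loss is just I²R for the cable — we know both I and R_line directly.
The feed wire carries the full 15.7 A.
P_line = I² R_line = (15.70)² × 0.745 = 183.6 W

184 W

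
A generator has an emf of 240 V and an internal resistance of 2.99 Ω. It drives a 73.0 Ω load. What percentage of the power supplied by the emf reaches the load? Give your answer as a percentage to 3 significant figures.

96.1 %

η = P_load/(P_load+P_int) = I²R/(I²R+I²r) = R/(R+r) — the I² cancels for series elements.
η = R / (R + r) = 73.0 / (73.0 + 2.99) = 0.9607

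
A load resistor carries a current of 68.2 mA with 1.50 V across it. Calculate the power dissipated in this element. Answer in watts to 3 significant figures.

0.102 W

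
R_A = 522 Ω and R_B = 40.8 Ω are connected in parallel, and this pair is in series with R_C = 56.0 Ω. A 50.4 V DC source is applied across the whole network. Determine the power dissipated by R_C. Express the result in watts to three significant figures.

16.2 W

Combine R_A and R_B into their parallel equivalent first, reducing the network to two series resistors.
R_p = (522×40.8)/(522+40.8) = 37.84 Ω
R_total = R_p + 56.0 = 37.84 + 56.0 = 93.84 Ω
I = V / R_total = 50.4 / 93.84 = 0.5371 A
R_C is the series element, so its power is I²R.
P_R_C = (0.5371)² × 56.0 = 16.15 W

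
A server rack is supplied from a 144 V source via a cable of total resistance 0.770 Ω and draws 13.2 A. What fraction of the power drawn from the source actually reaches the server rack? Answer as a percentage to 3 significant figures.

92.9 %

The cable carries the full 13.2 A.
P_line = I² R_line = (13.20)² × 0.770 = 134.2 W
P_source = V I = 144 × 13.20 = 1901 W; P_load = 1767 W
η = P_load / P_source = 1767 / 1901 = 0.9294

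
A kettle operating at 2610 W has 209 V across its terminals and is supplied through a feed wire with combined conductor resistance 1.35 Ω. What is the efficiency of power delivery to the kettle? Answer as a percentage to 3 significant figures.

I = P / V = 2610 / 209 = 12.49 A through the feed wire.
P_line = I² R_line = (12.49)² × 1.35 = 210.5 W
P_source = P_load + P_line = 2610 + 210.5 = 2821 W
η = P_load / P_source = 2610 / 2821 = 0.9254

92.5 %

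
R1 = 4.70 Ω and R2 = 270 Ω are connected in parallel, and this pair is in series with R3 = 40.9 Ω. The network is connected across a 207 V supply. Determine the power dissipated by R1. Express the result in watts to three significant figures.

Combine R1 and R2 into their parallel equivalent first, reducing the network to two series resistors.
R_p = (4.70×270)/(4.70+270) = 4.620 Ω
R_total = R_p + 40.9 = 4.620 + 40.9 = 45.52 Ω
I = V / R_total = 207 / 45.52 = 4.547 A
Voltage across the parallel pair: V_p = I × R_p = 4.547 × 4.620 = 21.01 V
R1 sits across V_p; its power is V_p²/R.
P_R1 = (21.01)² / 4.70 = 93.90 W

93.9 W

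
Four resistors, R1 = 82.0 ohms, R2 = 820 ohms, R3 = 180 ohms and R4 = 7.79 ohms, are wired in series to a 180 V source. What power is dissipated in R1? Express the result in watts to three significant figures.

2.24 W

Every series element carries the same I. Get I from the total resistance, then P = I² × R1.
R_total = 82.0 + 820 + 180 + 7.79 = 1090 Ω
I = V / R_total = 180 / 1090 = 0.1652 A
P_R1 = I² × R1 = (0.1652)² × 82.0 = 2.237 W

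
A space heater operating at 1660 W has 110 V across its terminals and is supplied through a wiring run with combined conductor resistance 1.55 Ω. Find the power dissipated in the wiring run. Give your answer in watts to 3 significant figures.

353 W

Line loss is just I²R for the cable — we know both I and R_line directly.
I = P / V = 1660 / 110 = 15.09 A through the wiring run.
P_line = I² R_line = (15.09)² × 1.55 = 353.0 W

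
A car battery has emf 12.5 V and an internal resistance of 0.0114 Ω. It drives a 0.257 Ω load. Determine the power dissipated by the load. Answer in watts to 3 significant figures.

557 W

The internal resistance and the load are in series, so the same I flows through both; get I from ε/(r+R), then I²R for the load.
I = ε / (r + R) = 12.5 / (0.0114 + 0.257) = 46.57 A
P_load = I² R = (46.57)² × 0.257 = 557.4 W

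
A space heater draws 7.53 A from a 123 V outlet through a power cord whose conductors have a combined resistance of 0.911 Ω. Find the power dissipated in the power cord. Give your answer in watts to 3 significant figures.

51.7 W

Only the current and the line resistance are needed for the I²R loss.
The power cord carries the full 7.53 A.
P_line = I² R_line = (7.530)² × 0.911 = 51.65 W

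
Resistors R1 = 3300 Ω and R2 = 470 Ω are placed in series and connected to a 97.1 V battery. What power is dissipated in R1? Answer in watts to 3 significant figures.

2.19 W

The current is common to all series resistors; compute it, then apply P = I²R for the target.
R_total = 3300 + 470 = 3770 Ω
I = V / R_total = 97.1 / 3770 = 0.02576 A
P_R1 = I² × R1 = (0.02576)² × 3300 = 2.189 W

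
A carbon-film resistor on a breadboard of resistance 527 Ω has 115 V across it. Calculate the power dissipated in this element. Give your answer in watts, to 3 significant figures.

25.1 W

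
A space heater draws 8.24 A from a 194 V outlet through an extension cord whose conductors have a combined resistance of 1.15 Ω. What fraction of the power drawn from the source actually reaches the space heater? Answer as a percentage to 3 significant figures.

The extension cord carries the full 8.24 A.
P_line = I² R_line = (8.240)² × 1.15 = 78.08 W
P_source = V I = 194 × 8.240 = 1599 W; P_load = 1520 W
η = P_load / P_source = 1520 / 1599 = 0.9512

95.1 %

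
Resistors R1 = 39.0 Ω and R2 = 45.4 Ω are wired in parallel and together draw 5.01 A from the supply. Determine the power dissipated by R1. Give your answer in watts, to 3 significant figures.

Only the total current is stated, so first find the parallel equivalent to get the voltage across the combination.
1/R_eq = 1/39.0 + 1/45.4 ⇒ R_eq = 20.98 Ω
V = I_total × R_eq = 5.010 × 20.98 = 105.1 V
P_R1 = V² / R1 = (105.1)² / 39.0 = 283.2 W

283 W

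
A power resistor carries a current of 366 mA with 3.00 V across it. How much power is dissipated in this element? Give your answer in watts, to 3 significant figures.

V and I are known directly — P = V I, no intermediate step needed.
P = 3.00 V × 0.3660 A = 1.098 W

1.10 W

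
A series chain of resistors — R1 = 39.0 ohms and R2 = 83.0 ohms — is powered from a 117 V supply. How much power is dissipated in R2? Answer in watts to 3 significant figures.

76.3 W

Since the resistors are in series they all carry the loop current I = V/R_total; the power in any one is I²R.
R_total = 39.0 + 83.0 = 122.0 Ω
I = V / R_total = 117 / 122.0 = 0.9590 A
P_R2 = I² × R2 = (0.9590)² × 83.0 = 76.34 W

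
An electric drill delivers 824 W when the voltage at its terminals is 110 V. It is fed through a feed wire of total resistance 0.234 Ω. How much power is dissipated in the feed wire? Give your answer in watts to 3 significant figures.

The feed wire is a series resistance carrying the load current; its dissipation is I²R_line.
I = P / V = 824 / 110 = 7.491 A through the feed wire.
P_line = I² R_line = (7.491)² × 0.234 = 13.13 W

13.1 W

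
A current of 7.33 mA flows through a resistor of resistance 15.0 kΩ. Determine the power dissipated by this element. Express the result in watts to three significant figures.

0.806 W

With I and R stated, P = I²R applies in one step.
P = (0.007330 A)² × 15000 Ω = 0.8059 W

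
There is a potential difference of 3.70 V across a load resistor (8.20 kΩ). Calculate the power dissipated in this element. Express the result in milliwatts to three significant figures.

Voltage and resistance are given, so P = V²/R is the one-step route.
P = (3.70 V)² / 8200 Ω = 0.001670 W

1.67 mW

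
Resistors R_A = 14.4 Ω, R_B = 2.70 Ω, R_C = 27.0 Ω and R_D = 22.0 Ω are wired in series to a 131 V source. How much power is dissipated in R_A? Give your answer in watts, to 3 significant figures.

Since the resistors are in series they all carry the loop current I = V/R_total; the power in any one is I²R.
R_total = 14.4 + 2.70 + 27.0 + 22.0 = 66.10 Ω
I = V / R_total = 131 / 66.10 = 1.982 A
P_R_A = I² × R_A = (1.982)² × 14.4 = 56.56 W

56.6 W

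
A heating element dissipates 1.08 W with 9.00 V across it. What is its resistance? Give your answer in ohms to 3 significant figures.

Inverting the appropriate power form: R = V² / P.
R = (9.00)² / 1.08 = 75.00 Ω

75.0 Ω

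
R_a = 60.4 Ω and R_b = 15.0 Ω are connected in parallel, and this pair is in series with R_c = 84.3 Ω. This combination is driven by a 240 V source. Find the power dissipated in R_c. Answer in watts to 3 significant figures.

523 W

Reduce the parallel combination to a single R_p; the circuit then becomes R_p in series with the remaining resistor.
R_p = (60.4×15.0)/(60.4+15.0) = 12.02 Ω
R_total = R_p + 84.3 = 12.02 + 84.3 = 96.32 Ω
I = V / R_total = 240 / 96.32 = 2.492 A
All the supply current flows through R_c; use P = I²R_c.
P_R_c = (2.492)² × 84.3 = 523.4 W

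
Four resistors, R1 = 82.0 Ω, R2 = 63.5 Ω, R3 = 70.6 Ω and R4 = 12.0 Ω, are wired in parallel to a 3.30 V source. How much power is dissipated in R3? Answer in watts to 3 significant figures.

0.154 W

R3 sits directly across the source, so P = V²/R with V = 3.30 V.
P_R3 = V² / R3 = (3.30)² / 70.6 Ω = 0.1542 W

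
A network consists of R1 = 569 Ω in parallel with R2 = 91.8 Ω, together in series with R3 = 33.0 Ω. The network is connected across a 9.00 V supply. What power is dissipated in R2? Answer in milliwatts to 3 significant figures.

439 mW

First find R_p for the parallel pair, then treat R_p + R3 as a series loop.
R_p = (569×91.8)/(569+91.8) = 79.05 Ω
R_total = R_p + 33.0 = 79.05 + 33.0 = 112.0 Ω
I = V / R_total = 9.00 / 112.0 = 0.08032 A
Voltage across the parallel pair: V_p = I × R_p = 0.08032 × 79.05 = 6.349 V
R2 sits across V_p; its power is V_p²/R.
P_R2 = (6.349)² / 91.8 = 0.4391 W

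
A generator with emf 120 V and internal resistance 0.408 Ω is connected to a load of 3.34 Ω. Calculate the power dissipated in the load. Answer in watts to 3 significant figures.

3420 W

With r and R in series, I = ε/(r+R); the load dissipates I²R.
I = ε / (r + R) = 120 / (0.408 + 3.34) = 32.02 A
P_load = I² R = (32.02)² × 3.34 = 3424 W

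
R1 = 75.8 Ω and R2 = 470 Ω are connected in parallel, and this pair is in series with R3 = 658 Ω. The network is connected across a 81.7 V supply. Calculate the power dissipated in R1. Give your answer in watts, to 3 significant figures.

0.717 W

Reduce the parallel combination to a single R_p; the circuit then becomes R_p in series with the remaining resistor.
R_p = (75.8×470)/(75.8+470) = 65.27 Ω
R_total = R_p + 658 = 65.27 + 658 = 723.3 Ω
I = V / R_total = 81.7 / 723.3 = 0.1130 A
Voltage across the parallel pair: V_p = I × R_p = 0.1130 × 65.27 = 7.373 V
Use P = V²/R for R1 with V = V_p.
P_R1 = (7.373)² / 75.8 = 0.7172 W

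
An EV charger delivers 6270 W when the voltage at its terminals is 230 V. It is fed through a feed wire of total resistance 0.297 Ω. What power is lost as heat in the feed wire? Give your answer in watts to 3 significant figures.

Only the current and the line resistance are needed for the I²R loss.
I = P / V = 6270 / 230 = 27.26 A through the feed wire.
P_line = I² R_line = (27.26)² × 0.297 = 220.7 W

221 W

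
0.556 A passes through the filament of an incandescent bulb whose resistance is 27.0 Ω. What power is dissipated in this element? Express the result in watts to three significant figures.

With I and R stated, P = I²R applies in one step.
P = (0.5560 A)² × 27.0 Ω = 8.347 W

8.35 W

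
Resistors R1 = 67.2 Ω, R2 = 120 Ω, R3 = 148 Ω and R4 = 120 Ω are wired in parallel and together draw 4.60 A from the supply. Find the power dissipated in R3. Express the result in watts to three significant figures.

Parallel branches share V, not I — compute V via R_eq, then use V²/R for the target branch.
1/R_eq = 1/67.2 + 1/120 + 1/148 + 1/120 ⇒ R_eq = 26.11 Ω
V = I_total × R_eq = 4.600 × 26.11 = 120.1 V
P_R3 = V² / R3 = (120.1)² / 148 = 97.44 W

97.4 W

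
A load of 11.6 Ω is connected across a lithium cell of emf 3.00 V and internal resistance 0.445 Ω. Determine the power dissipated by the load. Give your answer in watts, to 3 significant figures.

Find the circuit current first, then P = I²R for the load (series elements share I).
I = ε / (r + R) = 3.00 / (0.445 + 11.6) = 0.2491 A
P_load = I² R = (0.2491)² × 11.6 = 0.7196 W

0.720 W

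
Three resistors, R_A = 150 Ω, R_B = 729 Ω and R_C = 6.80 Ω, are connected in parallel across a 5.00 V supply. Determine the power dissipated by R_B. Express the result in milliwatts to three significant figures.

Each parallel branch sees the full supply voltage, so P = V²/R applies directly to the target branch.
P_R_B = V² / R_B = (5.00)² / 729 Ω = 0.03429 W

34.3 mW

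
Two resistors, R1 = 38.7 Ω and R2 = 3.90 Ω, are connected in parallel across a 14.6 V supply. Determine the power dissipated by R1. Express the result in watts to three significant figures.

5.51 W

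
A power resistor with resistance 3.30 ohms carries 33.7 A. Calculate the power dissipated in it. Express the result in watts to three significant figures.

With I and R stated, P = I²R applies in one step.
P = (33.70 A)² × 3.30 Ω = 3748 W

3750 W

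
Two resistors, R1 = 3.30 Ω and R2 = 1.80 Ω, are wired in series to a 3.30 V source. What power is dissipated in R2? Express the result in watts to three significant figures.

0.754 W

Series elements share the same current, so find I first, then use P = I²R.
R_total = 3.30 + 1.80 = 5.100 Ω
I = V / R_total = 3.30 / 5.100 = 0.6471 A
P_R2 = I² × R2 = (0.6471)² × 1.80 = 0.7536 W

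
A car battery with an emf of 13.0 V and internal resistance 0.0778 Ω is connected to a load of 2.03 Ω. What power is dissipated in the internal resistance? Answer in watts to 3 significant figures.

2.96 W

r is in series with the load, so it carries the full circuit current — the loss in it is I²r.
I = ε / (r + R) = 13.0 / (0.0778 + 2.03) = 6.168 A
P_int = I² r = (6.168)² × 0.0778 = 2.959 W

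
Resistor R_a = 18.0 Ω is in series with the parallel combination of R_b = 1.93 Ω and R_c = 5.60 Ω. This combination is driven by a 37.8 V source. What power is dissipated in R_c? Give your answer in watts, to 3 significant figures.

1.39 W

Reduce the parallel pair to R_p first; the network is then a simple series string.
R_p = (1.93×5.60)/(1.93+5.60) = 1.435 Ω
R_total = 18.0 + 1.435 = 19.44 Ω
I = V / R_total = 37.8 / 19.44 = 1.945 A
Voltage across the parallel pair: V_p = I × R_p = 1.945 × 1.435 = 2.792 V
With V_p across R_c, its power is V_p²/R_c.
P_R_c = (2.792)² / 5.60 = 1.392 W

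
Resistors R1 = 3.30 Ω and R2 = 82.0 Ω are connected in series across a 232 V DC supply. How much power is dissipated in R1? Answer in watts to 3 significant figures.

24.4 W

Series elements share the same current, so find I first, then use P = I²R.
R_total = 3.30 + 82.0 = 85.30 Ω
I = V / R_total = 232 / 85.30 = 2.720 A
P_R1 = I² × R1 = (2.720)² × 3.30 = 24.41 W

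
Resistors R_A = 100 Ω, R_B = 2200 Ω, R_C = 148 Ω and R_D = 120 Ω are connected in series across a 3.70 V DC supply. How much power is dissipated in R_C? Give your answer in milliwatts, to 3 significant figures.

0.307 mW

The current is common to all series resistors; compute it, then apply P = I²R for the target.
R_total = 100 + 2200 + 148 + 120 = 2568 Ω
I = V / R_total = 3.70 / 2568 = 0.001441 A
P_R_C = I² × R_C = (0.001441)² × 148 = 0.0003072 W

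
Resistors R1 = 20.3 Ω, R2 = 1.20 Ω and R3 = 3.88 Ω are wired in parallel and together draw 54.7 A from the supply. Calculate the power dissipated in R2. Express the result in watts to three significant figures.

The branches share the same voltage, but only the total current is given — find V from the equivalent resistance first.
1/R_eq = 1/20.3 + 1/1.20 + 1/3.88 ⇒ R_eq = 0.8769 Ω
V = I_total × R_eq = 54.70 × 0.8769 = 47.97 V
P_R2 = V² / R2 = (47.97)² / 1.20 = 1917 W

1920 W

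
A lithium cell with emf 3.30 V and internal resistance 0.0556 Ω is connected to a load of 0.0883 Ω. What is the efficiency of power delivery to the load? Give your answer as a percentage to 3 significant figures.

η = P_load/(P_load+P_int) = I²R/(I²R+I²r) = R/(R+r) — the I² cancels for series elements.
η = R / (R + r) = 0.0883 / (0.0883 + 0.0556) = 0.6136

61.4 %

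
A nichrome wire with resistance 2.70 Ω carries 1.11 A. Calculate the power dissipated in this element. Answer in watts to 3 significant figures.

3.33 W

Knowing I and R, the power is just I²R — no need to find V first.
P = (1.110 A)² × 2.70 Ω = 3.327 W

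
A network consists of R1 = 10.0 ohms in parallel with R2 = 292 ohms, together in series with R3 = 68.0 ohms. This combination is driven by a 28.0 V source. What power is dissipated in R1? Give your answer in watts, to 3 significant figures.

1.21 W

Reduce the parallel combination to a single R_p; the circuit then becomes R_p in series with the remaining resistor.
R_p = (10.0×292)/(10.0+292) = 9.669 Ω
R_total = R_p + 68.0 = 9.669 + 68.0 = 77.67 Ω
I = V / R_total = 28.0 / 77.67 = 0.3605 A
Voltage across the parallel pair: V_p = I × R_p = 0.3605 × 9.669 = 3.486 V
R1 sits across V_p; its power is V_p²/R.
P_R1 = (3.486)² / 10.0 = 1.215 W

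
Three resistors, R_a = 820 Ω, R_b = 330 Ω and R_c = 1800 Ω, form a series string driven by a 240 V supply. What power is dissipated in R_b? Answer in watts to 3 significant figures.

In a series string the same current flows through every resistor — find that current, then P = I²R for the one we want.
R_total = 820 + 330 + 1800 = 2950 Ω
I = V / R_total = 240 / 2950 = 0.08136 A
P_R_b = I² × R_b = (0.08136)² × 330 = 2.184 W

2.18 W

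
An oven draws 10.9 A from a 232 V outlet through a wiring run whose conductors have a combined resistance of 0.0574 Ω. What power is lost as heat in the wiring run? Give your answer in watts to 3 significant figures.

6.82 W

Only the current and the line resistance are needed for the I²R loss.
The wiring run carries the full 10.9 A.
P_line = I² R_line = (10.90)² × 0.0574 = 6.820 W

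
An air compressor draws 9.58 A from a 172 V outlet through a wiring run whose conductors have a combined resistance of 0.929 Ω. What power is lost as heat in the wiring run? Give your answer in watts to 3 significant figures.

85.3 W

Line loss is just I²R for the cable — we know both I and R_line directly.
The wiring run carries the full 9.58 A.
P_line = I² R_line = (9.580)² × 0.929 = 85.26 W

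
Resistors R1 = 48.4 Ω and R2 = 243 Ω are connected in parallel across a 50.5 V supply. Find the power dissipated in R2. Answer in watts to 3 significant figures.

10.5 W

R2 sits directly across the source, so P = V²/R with V = 50.5 V.
P_R2 = V² / R2 = (50.5)² / 243 Ω = 10.49 W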